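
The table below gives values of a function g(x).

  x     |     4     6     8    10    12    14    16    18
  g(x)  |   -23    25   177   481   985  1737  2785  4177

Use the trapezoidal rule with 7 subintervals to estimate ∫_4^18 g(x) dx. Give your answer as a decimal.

Δx = 2.
T_7 = (2/2)·[(-23) + 2·25 + 2·177 + 2·481 + 2·985 + 2·1737 + 2·2785 + 4177] = 16534.

16534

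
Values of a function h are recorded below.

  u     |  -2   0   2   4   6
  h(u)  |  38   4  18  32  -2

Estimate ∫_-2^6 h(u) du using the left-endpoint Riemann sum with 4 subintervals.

184

Δu = 2.
Sum = 2·[38 + 4 + 18 + 32] = 184.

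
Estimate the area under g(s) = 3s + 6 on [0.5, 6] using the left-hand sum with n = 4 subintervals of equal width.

75.28125

Δs = (6 − 0.5)/4 = 1.375.
Left endpoints: 0.5, 1.875, 3.25, 4.625.
g(0.5) = 7.5, g(1.875) = 11.625, g(3.25) = 15.75, g(4.625) = 19.875.
Sum = Δs · [g(0.5) + g(1.875) + g(3.25) + g(4.625)].
Sum = 75.28125.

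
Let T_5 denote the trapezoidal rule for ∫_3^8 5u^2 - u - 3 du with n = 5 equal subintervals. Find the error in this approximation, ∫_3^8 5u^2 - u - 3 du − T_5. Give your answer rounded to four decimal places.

Exact integral: ∫_3^8 f(u) du ≈ 765.833333.
T_5 = 770.
Error ≈ 765.833333 − 770 ≈ -4.1667.

-4.1667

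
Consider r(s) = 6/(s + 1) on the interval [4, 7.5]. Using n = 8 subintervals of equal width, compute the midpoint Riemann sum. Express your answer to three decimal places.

3.183

Δs = (7.5 − 4)/8 = 0.4375.
Midpoints: 4.21875, 4.65625, 5.09375, 5.53125, 5.96875, 6.40625, 6.84375, 7.28125.
r(4.21875) = 192/167, r(4.65625) = 192/181, r(5.09375) = 64/65, r(5.53125) = 192/209, r(5.96875) = 192/223, r(6.40625) = 64/79, r(6.84375) = 192/251, r(7.28125) = 192/265.
Sum = Δs · [r(4.21875) + r(4.65625) + r(5.09375) + ...].
Sum ≈ 3.183.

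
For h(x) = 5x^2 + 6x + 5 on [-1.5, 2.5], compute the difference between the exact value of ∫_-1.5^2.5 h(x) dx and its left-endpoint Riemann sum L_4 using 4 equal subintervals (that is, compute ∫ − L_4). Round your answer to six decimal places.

18.666667

Exact integral: ∫_-1.5^2.5 h(x) dx ≈ 63.66666667.
L_4 = 45.
Error ≈ 63.66666667 − 45 ≈ 18.666667.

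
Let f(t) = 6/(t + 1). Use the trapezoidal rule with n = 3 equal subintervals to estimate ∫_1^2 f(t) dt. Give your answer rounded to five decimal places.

Δt = (2 − 1)/3 = 1/3.
f(1) = 3, f(4/3) = 18/7, f(5/3) = 2.25, f(2) = 2.
T_3 = (Δt/2)·[f(t_0) + 2f(t_1) + 2f(t_2) + f(t_3)].
Sum ≈ 2.44048.

2.44048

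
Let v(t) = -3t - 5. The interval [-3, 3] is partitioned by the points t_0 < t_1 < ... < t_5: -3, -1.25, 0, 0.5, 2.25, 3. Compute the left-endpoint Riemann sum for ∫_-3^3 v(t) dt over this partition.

-17.25

Subinterval widths: 1.75, 1.25, 0.5, 1.75, 0.75.
Left endpoints: -3, -1.25, 0, 0.5, 2.25.
v(-3) = 4, v(-1.25) = -1.25, v(0) = -5, v(0.5) = -6.5, v(2.25) = -11.75.
Sum = Σ Δt_i · v(t_i).
Sum = -17.25.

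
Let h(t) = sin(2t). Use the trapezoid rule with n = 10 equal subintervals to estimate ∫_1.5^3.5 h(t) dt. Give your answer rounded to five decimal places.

-0.86029

Δt = (3.5 − 1.5)/10 = 0.2.
h(1.5) ≈ 0.14112, h(1.7) ≈ -0.25554, h(1.9) ≈ -0.61186, h(2.1) ≈ -0.87158, h(2.3) ≈ -0.99369, h(2.5) ≈ -0.95892, h(2.7) ≈ -0.77276, h(2.9) ≈ -0.46460, h(3.1) ≈ -0.08309, h(3.3) ≈ 0.31154, h(3.5) ≈ 0.65699.
T_10 = (Δt/2)·[h(t_0) + 2h(t_1) + ... + 2h(t_{9}) + h(t_10)].
Sum ≈ -0.86029.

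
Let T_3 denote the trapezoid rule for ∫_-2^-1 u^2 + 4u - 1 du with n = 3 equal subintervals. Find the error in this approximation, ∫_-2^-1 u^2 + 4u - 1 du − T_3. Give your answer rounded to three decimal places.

-0.019

Exact integral: ∫_-2^-1 f(u) du ≈ -4.66667.
T_3 ≈ -4.64815.
Error ≈ -4.66667 − (-4.64815) ≈ -0.019.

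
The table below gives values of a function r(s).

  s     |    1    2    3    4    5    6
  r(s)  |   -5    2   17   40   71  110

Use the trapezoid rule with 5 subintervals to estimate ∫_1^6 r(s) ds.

182.5

Δs = 1.
T_5 = (1/2)·[(-5) + 2·2 + 2·17 + 2·40 + 2·71 + 110] = 182.5.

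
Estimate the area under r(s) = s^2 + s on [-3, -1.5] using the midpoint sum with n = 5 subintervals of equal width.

4.48875

Δs = (-1.5 − (-3))/5 = 0.3.
Midpoints: -2.85, -2.55, -2.25, -1.95, -1.65.
r(-2.85) = 5.2725, r(-2.55) = 3.9525, r(-2.25) = 2.8125, r(-1.95) = 1.8525, r(-1.65) = 1.0725.
Sum = Δs · [r(-2.85) + r(-2.55) + r(-2.25) + r(-1.95) + r(-1.65)].
Sum = 4.48875.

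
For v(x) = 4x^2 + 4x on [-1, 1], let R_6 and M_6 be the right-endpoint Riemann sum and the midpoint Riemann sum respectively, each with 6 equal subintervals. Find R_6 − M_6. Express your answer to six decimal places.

R_6 ≈ 4.14814815.
M_6 ≈ 2.59259259.
R_6 − M_6 ≈ 1.555556.

1.555556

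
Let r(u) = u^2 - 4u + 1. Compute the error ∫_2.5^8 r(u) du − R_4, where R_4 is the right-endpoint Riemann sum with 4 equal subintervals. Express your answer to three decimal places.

Exact integral: ∫_2.5^8 r(u) du ≈ 55.45833.
R_4 = 81.76953125.
Error ≈ 55.45833 − 81.76953125 ≈ -26.311.

-26.311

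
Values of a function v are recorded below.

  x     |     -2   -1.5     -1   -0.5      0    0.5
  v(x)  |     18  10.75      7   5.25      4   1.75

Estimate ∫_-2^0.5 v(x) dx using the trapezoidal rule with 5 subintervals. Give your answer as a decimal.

18.4375

Δx = 0.5.
T_5 = (0.5/2)·[18 + 2·10.75 + 2·7 + 2·5.25 + 2·4 + 1.75] = 18.4375.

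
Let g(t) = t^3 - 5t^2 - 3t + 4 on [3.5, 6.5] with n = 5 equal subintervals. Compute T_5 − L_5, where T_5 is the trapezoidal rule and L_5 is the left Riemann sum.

T_5 = -8.7.
L_5 = -30.525.
T_5 − L_5 = 21.825.

21.825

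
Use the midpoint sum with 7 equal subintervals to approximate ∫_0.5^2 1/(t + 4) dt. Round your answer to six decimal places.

0.287641

Δt = (2 − 0.5)/7 = 3/14.
Midpoints: 17/28, 23/28, 29/28, 1.25, 41/28, 47/28, 53/28.
f(17/28) = 28/129, f(23/28) = 28/135, f(29/28) = 28/141, f(1.25) = 4/21, f(41/28) = 28/153, f(47/28) = 28/159, f(53/28) = 28/165.
Sum = Δt · [f(17/28) + f(23/28) + f(29/28) + ...].
Sum ≈ 0.287641.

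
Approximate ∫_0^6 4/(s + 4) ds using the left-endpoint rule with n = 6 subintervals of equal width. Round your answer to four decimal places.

Δs = (6 − 0)/6 = 1.
Left endpoints: 0, 1, 2, 3, 4, 5.
f(0) = 1, f(1) = 0.8, f(2) = 2/3, f(3) = 4/7, f(4) = 0.5, f(5) = 4/9.
Sum = Δs · [f(0) + f(1) + f(2) + ...].
Sum ≈ 3.9825.

3.9825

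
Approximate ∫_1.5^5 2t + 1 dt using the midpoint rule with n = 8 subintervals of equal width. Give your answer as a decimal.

Δt = (5 − 1.5)/8 = 0.4375.
Midpoints: 1.71875, 2.15625, 2.59375, 3.03125, 3.46875, 3.90625, 4.34375, 4.78125.
f(1.71875) = 4.4375, f(2.15625) = 5.3125, f(2.59375) = 6.1875, f(3.03125) = 7.0625, f(3.46875) = 7.9375, f(3.90625) = 8.8125, f(4.34375) = 9.6875, f(4.78125) = 10.5625.
Sum = Δt · [f(1.71875) + f(2.15625) + f(2.59375) + ...].
Sum = 26.25.

26.25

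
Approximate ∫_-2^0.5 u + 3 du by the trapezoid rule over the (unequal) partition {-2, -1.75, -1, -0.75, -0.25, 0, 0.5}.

Subinterval widths: 0.25, 0.75, 0.25, 0.5, 0.25, 0.5.
f(-2) = 1, f(-1.75) = 1.25, f(-1) = 2, f(-0.75) = 2.25, f(-0.25) = 2.75, f(0) = 3, f(0.5) = 3.5.
On each subinterval the trapezoid contributes (Δu_i/2)·[f(u_{i-1}) + f(u_i)].
Sum = 5.625.

5.625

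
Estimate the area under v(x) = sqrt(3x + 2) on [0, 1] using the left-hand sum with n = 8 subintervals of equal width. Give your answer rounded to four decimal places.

Δx = (1 − 0)/8 = 0.125.
Left endpoints: 0, 0.125, 0.25, 0.375, 0.5, 0.625, 0.75, 0.875.
v(0) ≈ 1.4142, v(0.125) ≈ 1.5411, v(0.25) ≈ 1.6583, v(0.375) ≈ 1.7678, v(0.5) ≈ 1.8708, v(0.625) ≈ 1.9685, v(0.75) ≈ 2.0616, v(0.875) ≈ 2.1506.
Sum = Δx · [v(0) + v(0.125) + v(0.25) + ...].
Sum ≈ 1.8041.

1.8041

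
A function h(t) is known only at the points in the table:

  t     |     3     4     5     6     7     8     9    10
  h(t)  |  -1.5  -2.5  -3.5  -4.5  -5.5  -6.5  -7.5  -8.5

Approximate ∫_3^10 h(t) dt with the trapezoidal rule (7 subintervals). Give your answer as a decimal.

-35

Δt = 1.
T_7 = (1/2)·[(-1.5) + 2·(-2.5) + 2·(-3.5) + 2·(-4.5) + 2·(-5.5) + 2·(-6.5) + 2·(-7.5) + (-8.5)] = -35.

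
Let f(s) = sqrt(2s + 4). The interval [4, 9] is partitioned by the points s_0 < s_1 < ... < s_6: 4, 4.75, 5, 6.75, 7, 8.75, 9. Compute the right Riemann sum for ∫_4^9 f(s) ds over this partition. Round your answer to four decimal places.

21.3595

Subinterval widths: 0.75, 0.25, 1.75, 0.25, 1.75, 0.25.
Right endpoints: 4.75, 5, 6.75, 7, 8.75, 9.
f(4.75) ≈ 3.6742, f(5) ≈ 3.7417, f(6.75) ≈ 4.1833, f(7) ≈ 4.2426, f(8.75) ≈ 4.6368, f(9) ≈ 4.6904.
Sum = Σ Δs_i · f(s_i).
Sum ≈ 21.3595.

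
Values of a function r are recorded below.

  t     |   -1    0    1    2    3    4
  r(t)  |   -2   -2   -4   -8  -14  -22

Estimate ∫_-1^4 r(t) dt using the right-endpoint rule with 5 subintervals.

-50

Δt = 1.
Sum = 1·[(-2) + (-4) + (-8) + (-14) + (-22)] = -50.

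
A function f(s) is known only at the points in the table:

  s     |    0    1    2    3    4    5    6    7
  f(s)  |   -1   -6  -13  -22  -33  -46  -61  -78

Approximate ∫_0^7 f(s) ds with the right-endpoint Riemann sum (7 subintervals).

Δs = 1.
Sum = 1·[(-6) + (-13) + (-22) + (-33) + (-46) + (-61) + (-78)] = -259.

-259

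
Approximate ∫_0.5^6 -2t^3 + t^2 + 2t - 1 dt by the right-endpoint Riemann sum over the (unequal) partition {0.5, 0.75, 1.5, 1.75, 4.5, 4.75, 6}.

-953.6796875

Subinterval widths: 0.25, 0.75, 0.25, 2.75, 0.25, 1.25.
Right endpoints: 0.75, 1.5, 1.75, 4.5, 4.75, 6.
f(0.75) = 0.21875, f(1.5) = -2.5, f(1.75) = -5.15625, f(4.5) = -154, f(4.75) = -183.28125, f(6) = -385.
Sum = Σ Δt_i · f(t_i).
Sum = -953.6796875.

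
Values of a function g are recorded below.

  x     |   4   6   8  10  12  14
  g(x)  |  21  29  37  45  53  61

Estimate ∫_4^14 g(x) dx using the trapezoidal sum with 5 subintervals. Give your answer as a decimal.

Δx = 2.
T_5 = (2/2)·[21 + 2·29 + 2·37 + 2·45 + 2·53 + 61] = 410.

410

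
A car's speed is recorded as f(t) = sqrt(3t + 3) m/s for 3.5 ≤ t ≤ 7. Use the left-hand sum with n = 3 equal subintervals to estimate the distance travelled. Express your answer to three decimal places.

14.379

Δt = (7 − 3.5)/3 = 7/6.
Left endpoints: 3.5, 14/3, 35/6.
f(3.5) ≈ 3.674, f(14/3) ≈ 4.123, f(35/6) ≈ 4.528.
Sum = Δt · [f(3.5) + f(14/3) + f(35/6)].
Sum ≈ 14.379.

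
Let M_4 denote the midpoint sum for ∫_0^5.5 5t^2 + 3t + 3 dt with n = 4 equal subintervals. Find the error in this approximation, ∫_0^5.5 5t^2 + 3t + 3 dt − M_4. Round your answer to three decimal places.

4.333

Exact integral: ∫_0^5.5 f(t) dt ≈ 339.16667.
M_4 ≈ 334.83398.
Error ≈ 339.16667 − 334.83398 ≈ 4.333.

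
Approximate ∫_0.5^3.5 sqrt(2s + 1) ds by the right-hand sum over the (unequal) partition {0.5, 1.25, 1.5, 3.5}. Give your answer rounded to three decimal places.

Subinterval widths: 0.75, 0.25, 2.
Right endpoints: 1.25, 1.5, 3.5.
f(1.25) ≈ 1.871, f(1.5) ≈ 2.000, f(3.5) ≈ 2.828.
Sum = Σ Δs_i · f(s_i).
Sum ≈ 7.560.

7.560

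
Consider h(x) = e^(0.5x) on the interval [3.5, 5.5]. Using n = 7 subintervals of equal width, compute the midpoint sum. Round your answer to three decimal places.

19.759

Δx = (5.5 − 3.5)/7 = 2/7.
Midpoints: 51/14, 55/14, 59/14, 4.5, 67/14, 71/14, 75/14.
h(51/14) ≈ 6.181, h(55/14) ≈ 7.130, h(59/14) ≈ 8.225, h(4.5) ≈ 9.488, h(67/14) ≈ 10.945, h(71/14) ≈ 12.625, h(75/14) ≈ 14.564.
Sum = Δx · [h(51/14) + h(55/14) + h(59/14) + ...].
Sum ≈ 19.759.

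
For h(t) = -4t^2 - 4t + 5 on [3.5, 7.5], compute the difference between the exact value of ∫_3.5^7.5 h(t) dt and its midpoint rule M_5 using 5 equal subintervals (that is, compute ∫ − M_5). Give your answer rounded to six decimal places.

-0.853333

Exact integral: ∫_3.5^7.5 h(t) dt ≈ -573.33333333.
M_5 = -572.48.
Error ≈ -573.33333333 − (-572.48) ≈ -0.853333.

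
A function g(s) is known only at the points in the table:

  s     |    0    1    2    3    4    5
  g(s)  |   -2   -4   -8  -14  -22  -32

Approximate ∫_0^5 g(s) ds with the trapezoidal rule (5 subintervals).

Δs = 1.
T_5 = (1/2)·[(-2) + 2·(-4) + 2·(-8) + 2·(-14) + 2·(-22) + (-32)] = -65.

-65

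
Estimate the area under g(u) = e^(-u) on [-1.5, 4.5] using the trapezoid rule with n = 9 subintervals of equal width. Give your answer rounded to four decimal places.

4.6349

Δu = (4.5 − (-1.5))/9 = 2/3.
g(-1.5) ≈ 4.4817, g(-5/6) ≈ 2.3010, g(-1/6) ≈ 1.1814, g(0.5) ≈ 0.6065, g(7/6) ≈ 0.3114, g(11/6) ≈ 0.1599, g(2.5) ≈ 0.0821, g(19/6) ≈ 0.0421, g(23/6) ≈ 0.0216, g(4.5) ≈ 0.0111.
T_9 = (Δu/2)·[g(u_0) + 2g(u_1) + ... + 2g(u_{8}) + g(u_9)].
Sum ≈ 4.6349.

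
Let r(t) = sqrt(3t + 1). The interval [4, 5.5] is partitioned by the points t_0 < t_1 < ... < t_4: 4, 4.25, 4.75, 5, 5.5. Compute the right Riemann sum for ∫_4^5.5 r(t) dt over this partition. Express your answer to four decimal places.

5.9712

Subinterval widths: 0.25, 0.5, 0.25, 0.5.
Right endpoints: 4.25, 4.75, 5, 5.5.
r(4.25) ≈ 3.7081, r(4.75) ≈ 3.9051, r(5) ≈ 4.0000, r(5.5) ≈ 4.1833.
Sum = Σ Δt_i · r(t_i).
Sum ≈ 5.9712.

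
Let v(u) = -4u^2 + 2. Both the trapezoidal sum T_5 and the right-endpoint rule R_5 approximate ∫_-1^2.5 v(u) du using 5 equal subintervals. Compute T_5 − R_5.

T_5 = -16.31.
R_5 = -23.66.
T_5 − R_5 = 7.35.

7.35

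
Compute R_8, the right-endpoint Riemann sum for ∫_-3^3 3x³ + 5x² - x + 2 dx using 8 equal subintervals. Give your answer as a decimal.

163.3125

Δx = (3 − (-3))/8 = 0.75.
Right endpoints: -2.25, -1.5, -0.75, 0, 0.75, 1.5, 2.25, 3.
f(-2.25) = -4.609375, f(-1.5) = 4.625, f(-0.75) = 4.296875, f(0) = 2, f(0.75) = 5.328125, f(1.5) = 21.875, f(2.25) = 59.234375, f(3) = 125.
Sum = Δx · [f(-2.25) + f(-1.5) + f(-0.75) + ...].
Sum = 163.3125.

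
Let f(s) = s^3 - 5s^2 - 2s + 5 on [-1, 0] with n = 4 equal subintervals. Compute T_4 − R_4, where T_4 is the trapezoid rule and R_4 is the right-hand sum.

T_4 = 4.015625.
R_4 = 4.515625.
T_4 − R_4 = -0.5.

-0.5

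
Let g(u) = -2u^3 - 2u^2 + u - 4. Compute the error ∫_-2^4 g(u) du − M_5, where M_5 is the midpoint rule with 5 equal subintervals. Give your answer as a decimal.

Exact integral: ∫_-2^4 g(u) du = -186.
M_5 = -180.24.
Error = -186 − (-180.24) = -5.76.

-5.76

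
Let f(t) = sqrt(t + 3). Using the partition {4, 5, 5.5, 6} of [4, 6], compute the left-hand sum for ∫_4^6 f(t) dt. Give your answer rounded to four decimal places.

5.5177

Subinterval widths: 1, 0.5, 0.5.
Left endpoints: 4, 5, 5.5.
f(4) ≈ 2.6458, f(5) ≈ 2.8284, f(5.5) ≈ 2.9155.
Sum = Σ Δt_i · f(t_i).
Sum ≈ 5.5177.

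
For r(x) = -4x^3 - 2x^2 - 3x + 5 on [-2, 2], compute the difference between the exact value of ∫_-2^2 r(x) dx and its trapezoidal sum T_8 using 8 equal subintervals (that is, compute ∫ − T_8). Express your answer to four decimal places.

Exact integral: ∫_-2^2 r(x) dx ≈ 9.333333.
T_8 = 9.
Error ≈ 9.333333 − 9 ≈ 0.3333.

0.3333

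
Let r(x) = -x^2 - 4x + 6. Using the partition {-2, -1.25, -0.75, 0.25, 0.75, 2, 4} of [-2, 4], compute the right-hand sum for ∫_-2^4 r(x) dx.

Subinterval widths: 0.75, 0.5, 1, 0.5, 1.25, 2.
Right endpoints: -1.25, -0.75, 0.25, 0.75, 2, 4.
r(-1.25) = 9.4375, r(-0.75) = 8.4375, r(0.25) = 4.9375, r(0.75) = 2.4375, r(2) = -6, r(4) = -26.
Sum = Σ Δx_i · r(x_i).
Sum = -42.046875.

-42.046875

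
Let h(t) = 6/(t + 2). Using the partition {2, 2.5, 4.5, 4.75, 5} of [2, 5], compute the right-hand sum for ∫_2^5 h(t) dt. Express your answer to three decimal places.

Subinterval widths: 0.5, 2, 0.25, 0.25.
Right endpoints: 2.5, 4.5, 4.75, 5.
h(2.5) = 4/3, h(4.5) = 12/13, h(4.75) = 8/9, h(5) = 6/7.
Sum = Σ Δt_i · h(t_i).
Sum ≈ 2.949.

2.949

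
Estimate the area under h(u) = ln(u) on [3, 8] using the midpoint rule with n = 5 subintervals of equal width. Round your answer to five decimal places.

Δu = (8 − 3)/5 = 1.
Midpoints: 3.5, 4.5, 5.5, 6.5, 7.5.
h(3.5) ≈ 1.25276, h(4.5) ≈ 1.50408, h(5.5) ≈ 1.70475, h(6.5) ≈ 1.87180, h(7.5) ≈ 2.01490.
Sum = Δu · [h(3.5) + h(4.5) + h(5.5) + h(6.5) + h(7.5)].
Sum ≈ 8.34829.

8.34829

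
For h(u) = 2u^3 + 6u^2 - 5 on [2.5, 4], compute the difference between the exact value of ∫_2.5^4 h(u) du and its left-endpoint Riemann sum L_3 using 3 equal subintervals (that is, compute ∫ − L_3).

Exact integral: ∫_2.5^4 h(u) du = 197.71875.
L_3 = 160.5.
Error = 197.71875 − 160.5 = 37.21875.

37.21875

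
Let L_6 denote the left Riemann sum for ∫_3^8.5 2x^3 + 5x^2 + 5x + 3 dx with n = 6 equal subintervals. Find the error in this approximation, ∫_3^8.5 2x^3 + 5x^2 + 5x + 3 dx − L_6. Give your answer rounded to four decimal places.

665.3249

Exact integral: ∫_3^8.5 f(x) dx ≈ 3722.697917.
L_6 ≈ 3057.372975.
Error ≈ 3722.697917 − 3057.372975 ≈ 665.3249.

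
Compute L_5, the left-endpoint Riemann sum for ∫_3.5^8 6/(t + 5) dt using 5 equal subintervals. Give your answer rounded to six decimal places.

Δt = (8 − 3.5)/5 = 0.9.
Left endpoints: 3.5, 4.4, 5.3, 6.2, 7.1.
f(3.5) = 12/17, f(4.4) = 30/47, f(5.3) = 60/103, f(6.2) = 15/28, f(7.1) = 60/121.
Sum = Δt · [f(3.5) + f(4.4) + f(5.3) + f(6.2) + f(7.1)].
Sum ≈ 2.662458.

2.662458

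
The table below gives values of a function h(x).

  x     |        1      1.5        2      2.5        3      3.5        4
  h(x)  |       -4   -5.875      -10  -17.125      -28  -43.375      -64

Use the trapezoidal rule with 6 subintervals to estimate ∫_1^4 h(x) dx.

-69.1875

Δx = 0.5.
T_6 = (0.5/2)·[(-4) + 2·(-5.875) + 2·(-10) + 2·(-17.125) + 2·(-28) + 2·(-43.375) + (-64)] = -69.1875.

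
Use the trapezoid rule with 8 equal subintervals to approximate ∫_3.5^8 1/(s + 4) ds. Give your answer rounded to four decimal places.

Δs = (8 − 3.5)/8 = 0.5625.
f(3.5) = 2/15, f(4.0625) = 16/129, f(4.625) = 8/69, f(5.1875) = 16/147, f(5.75) = 4/39, f(6.3125) = 16/165, f(6.875) = 8/87, f(7.4375) = 16/183, f(8) = 1/12.
T_8 = (Δs/2)·[f(s_0) + 2f(s_1) + ... + 2f(s_{7}) + f(s_8)].
Sum ≈ 0.4703.

0.4703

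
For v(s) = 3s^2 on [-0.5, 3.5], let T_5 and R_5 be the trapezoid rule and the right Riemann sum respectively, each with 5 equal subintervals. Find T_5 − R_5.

-14.4

T_5 = 44.28.
R_5 = 58.68.
T_5 − R_5 = -14.4.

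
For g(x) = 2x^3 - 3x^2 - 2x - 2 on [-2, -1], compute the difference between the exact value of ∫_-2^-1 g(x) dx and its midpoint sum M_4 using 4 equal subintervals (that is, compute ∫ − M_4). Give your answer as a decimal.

-0.0625

Exact integral: ∫_-2^-1 g(x) dx = -13.5.
M_4 = -13.4375.
Error = -13.5 − (-13.4375) = -0.0625.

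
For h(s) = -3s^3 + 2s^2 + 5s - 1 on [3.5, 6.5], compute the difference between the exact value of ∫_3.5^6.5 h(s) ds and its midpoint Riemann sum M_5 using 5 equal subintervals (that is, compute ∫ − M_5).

Exact integral: ∫_3.5^6.5 h(s) ds = -999.75.
M_5 = -995.88.
Error = -999.75 − (-995.88) = -3.87.

-3.87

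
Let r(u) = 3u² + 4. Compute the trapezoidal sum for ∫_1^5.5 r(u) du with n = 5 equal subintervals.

185.1975

Δu = (5.5 − 1)/5 = 0.9.
r(1) = 7, r(1.9) = 14.83, r(2.8) = 27.52, r(3.7) = 45.07, r(4.6) = 67.48, r(5.5) = 94.75.
T_5 = (Δu/2)·[r(u_0) + 2r(u_1) + ... + 2r(u_{4}) + r(u_5)].
Sum = 185.1975.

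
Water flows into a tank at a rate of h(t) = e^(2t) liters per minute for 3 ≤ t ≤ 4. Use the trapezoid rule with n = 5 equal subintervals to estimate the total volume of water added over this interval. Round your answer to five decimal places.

Δt = (4 − 3)/5 = 0.2.
h(3) ≈ 403.42879, h(3.2) ≈ 601.84504, h(3.4) ≈ 897.84729, h(3.6) ≈ 1339.43076, h(3.8) ≈ 1998.19590, h(4) ≈ 2980.95799.
T_5 = (Δt/2)·[h(t_0) + 2h(t_1) + ... + 2h(t_{4}) + h(t_5)].
Sum ≈ 1305.90248.

1305.90248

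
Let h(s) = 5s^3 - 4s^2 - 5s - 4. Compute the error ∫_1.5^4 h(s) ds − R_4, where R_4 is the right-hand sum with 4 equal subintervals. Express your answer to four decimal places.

Exact integral: ∫_1.5^4 h(s) ds ≈ 188.463542.
R_4 ≈ 268.159180.
Error ≈ 188.463542 − 268.159180 ≈ -79.6956.

-79.6956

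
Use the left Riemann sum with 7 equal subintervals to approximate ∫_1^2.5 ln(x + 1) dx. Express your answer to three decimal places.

1.438

Δx = (2.5 − 1)/7 = 3/14.
Left endpoints: 1, 17/14, 10/7, 23/14, 13/7, 29/14, 16/7.
f(1) ≈ 0.693, f(17/14) ≈ 0.795, f(10/7) ≈ 0.887, f(23/14) ≈ 0.972, f(13/7) ≈ 1.050, f(29/14) ≈ 1.122, f(16/7) ≈ 1.190.
Sum = Δx · [f(1) + f(17/14) + f(10/7) + ...].
Sum ≈ 1.438.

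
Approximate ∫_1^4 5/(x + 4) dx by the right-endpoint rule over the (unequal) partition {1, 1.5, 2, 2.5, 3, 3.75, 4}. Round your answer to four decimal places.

2.2531

Subinterval widths: 0.5, 0.5, 0.5, 0.5, 0.75, 0.25.
Right endpoints: 1.5, 2, 2.5, 3, 3.75, 4.
f(1.5) = 10/11, f(2) = 5/6, f(2.5) = 10/13, f(3) = 5/7, f(3.75) = 20/31, f(4) = 0.625.
Sum = Σ Δx_i · f(x_i).
Sum ≈ 2.2531.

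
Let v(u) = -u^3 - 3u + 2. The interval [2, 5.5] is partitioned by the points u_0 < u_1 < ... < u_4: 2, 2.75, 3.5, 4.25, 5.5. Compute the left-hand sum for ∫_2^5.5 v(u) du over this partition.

Subinterval widths: 0.75, 0.75, 0.75, 1.25.
Left endpoints: 2, 2.75, 3.5, 4.25.
v(2) = -12, v(2.75) = -27.046875, v(3.5) = -51.375, v(4.25) = -87.515625.
Sum = Σ Δu_i · v(u_i).
Sum = -177.2109375.

-177.2109375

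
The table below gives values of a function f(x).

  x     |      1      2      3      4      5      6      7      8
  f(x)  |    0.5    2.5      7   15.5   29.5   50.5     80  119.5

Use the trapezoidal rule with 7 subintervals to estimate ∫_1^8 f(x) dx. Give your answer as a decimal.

245

Δx = 1.
T_7 = (1/2)·[0.5 + 2·2.5 + 2·7 + 2·15.5 + 2·29.5 + 2·50.5 + 2·80 + 119.5] = 245.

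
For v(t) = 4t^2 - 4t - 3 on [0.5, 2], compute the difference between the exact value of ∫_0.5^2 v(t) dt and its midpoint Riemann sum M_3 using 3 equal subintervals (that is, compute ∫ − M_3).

Exact integral: ∫_0.5^2 v(t) dt = -1.5.
M_3 = -1.625.
Error = -1.5 − (-1.625) = 0.125.

0.125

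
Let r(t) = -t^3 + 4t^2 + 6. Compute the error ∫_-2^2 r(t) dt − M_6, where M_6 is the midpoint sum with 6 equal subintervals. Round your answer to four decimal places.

Exact integral: ∫_-2^2 r(t) dt ≈ 45.333333.
M_6 ≈ 44.740741.
Error ≈ 45.333333 − 44.740741 ≈ 0.5926.

0.5926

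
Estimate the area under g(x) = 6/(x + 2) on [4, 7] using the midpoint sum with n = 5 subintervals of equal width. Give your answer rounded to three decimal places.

Δx = (7 − 4)/5 = 0.6.
Midpoints: 4.3, 4.9, 5.5, 6.1, 6.7.
g(4.3) = 20/21, g(4.9) = 20/23, g(5.5) = 0.8, g(6.1) = 20/27, g(6.7) = 20/29.
Sum = Δx · [g(4.3) + g(4.9) + g(5.5) + g(6.1) + g(6.7)].
Sum ≈ 2.431.

2.431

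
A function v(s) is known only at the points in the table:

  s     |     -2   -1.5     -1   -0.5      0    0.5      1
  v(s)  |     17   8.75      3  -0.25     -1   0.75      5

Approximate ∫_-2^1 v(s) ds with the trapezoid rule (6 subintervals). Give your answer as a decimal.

Δs = 0.5.
T_6 = (0.5/2)·[17 + 2·8.75 + 2·3 + 2·(-0.25) + 2·(-1) + 2·0.75 + 5] = 11.125.

11.125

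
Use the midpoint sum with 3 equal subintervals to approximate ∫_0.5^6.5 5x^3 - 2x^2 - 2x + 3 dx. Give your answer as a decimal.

1923.25

Δx = (6.5 − 0.5)/3 = 2.
Midpoints: 1.5, 3.5, 5.5.
f(1.5) = 12.375, f(3.5) = 185.875, f(5.5) = 763.375.
Sum = Δx · [f(1.5) + f(3.5) + f(5.5)].
Sum = 1923.25.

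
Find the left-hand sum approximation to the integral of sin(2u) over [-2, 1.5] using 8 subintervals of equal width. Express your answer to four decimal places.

0.2920

Δu = (1.5 − (-2))/8 = 0.4375.
Left endpoints: -2, -1.5625, -1.125, -0.6875, -0.25, 0.1875, 0.625, 1.0625.
f(-2) ≈ 0.7568, f(-1.5625) ≈ -0.0166, f(-1.125) ≈ -0.7781, f(-0.6875) ≈ -0.9809, f(-0.25) ≈ -0.4794, f(0.1875) ≈ 0.3663, f(0.625) ≈ 0.9490, f(1.0625) ≈ 0.8503.
Sum = Δu · [f(-2) + f(-1.5625) + f(-1.125) + ...].
Sum ≈ 0.2920.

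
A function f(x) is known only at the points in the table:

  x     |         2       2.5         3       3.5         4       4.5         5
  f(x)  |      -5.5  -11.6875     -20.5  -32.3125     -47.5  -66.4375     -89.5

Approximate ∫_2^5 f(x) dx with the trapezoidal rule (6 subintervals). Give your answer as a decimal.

-112.96875

Δx = 0.5.
T_6 = (0.5/2)·[(-5.5) + 2·(-11.6875) + 2·(-20.5) + 2·(-32.3125) + 2·(-47.5) + 2·(-66.4375) + (-89.5)] = -112.96875.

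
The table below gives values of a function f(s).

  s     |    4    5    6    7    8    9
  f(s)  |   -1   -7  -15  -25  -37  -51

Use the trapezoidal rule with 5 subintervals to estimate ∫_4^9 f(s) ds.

Δs = 1.
T_5 = (1/2)·[(-1) + 2·(-7) + 2·(-15) + 2·(-25) + 2·(-37) + (-51)] = -110.

-110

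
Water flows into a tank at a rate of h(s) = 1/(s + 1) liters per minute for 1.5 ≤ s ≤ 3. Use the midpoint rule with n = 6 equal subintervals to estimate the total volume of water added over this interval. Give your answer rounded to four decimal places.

Δs = (3 − 1.5)/6 = 0.25.
Midpoints: 1.625, 1.875, 2.125, 2.375, 2.625, 2.875.
h(1.625) = 8/21, h(1.875) = 8/23, h(2.125) = 0.32, h(2.375) = 8/27, h(2.625) = 8/29, h(2.875) = 8/31.
Sum = Δs · [h(1.625) + h(1.875) + h(2.125) + ...].
Sum ≈ 0.4698.

0.4698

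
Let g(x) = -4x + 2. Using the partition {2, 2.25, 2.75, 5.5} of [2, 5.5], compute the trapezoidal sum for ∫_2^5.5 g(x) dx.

-45.5

Subinterval widths: 0.25, 0.5, 2.75.
g(2) = -6, g(2.25) = -7, g(2.75) = -9, g(5.5) = -20.
On each subinterval the trapezoid contributes (Δx_i/2)·[g(x_{i-1}) + g(x_i)].
Sum = -45.5.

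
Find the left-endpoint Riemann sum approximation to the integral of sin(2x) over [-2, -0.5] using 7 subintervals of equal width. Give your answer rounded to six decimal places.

-0.416564

Δx = (-0.5 − (-2))/7 = 3/14.
Left endpoints: -2, -25/14, -11/7, -19/14, -8/7, -13/14, -5/7.
f(-2) ≈ 0.756802, f(-25/14) ≈ 0.416722, f(-11/7) ≈ 0.001264, f(-19/14) ≈ -0.414421, f(-8/7) ≈ -0.755147, f(-13/14) ≈ -0.959282, f(-5/7) ≈ -0.989903.
Sum = Δx · [f(-2) + f(-25/14) + f(-11/7) + ...].
Sum ≈ -0.416564.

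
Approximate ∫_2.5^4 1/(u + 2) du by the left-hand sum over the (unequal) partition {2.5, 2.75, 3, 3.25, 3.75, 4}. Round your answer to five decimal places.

Subinterval widths: 0.25, 0.25, 0.25, 0.5, 0.25.
Left endpoints: 2.5, 2.75, 3, 3.25, 3.75.
f(2.5) = 2/9, f(2.75) = 4/19, f(3) = 0.2, f(3.25) = 4/21, f(3.75) = 4/23.
Sum = Σ Δu_i · f(u_i).
Sum ≈ 0.29690.

0.29690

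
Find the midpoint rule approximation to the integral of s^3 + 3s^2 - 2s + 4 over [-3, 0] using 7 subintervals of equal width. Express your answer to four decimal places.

27.8189

Δs = (0 − (-3))/7 = 3/7.
Midpoints: -39/14, -33/14, -27/14, -1.5, -15/14, -9/14, -3/14.
f(-39/14) = 30827/2744, f(-33/14) = 33713/2744, f(-27/14) = 32495/2744, f(-1.5) = 10.375, f(-15/14) = 22931/2744, f(-9/14) = 17177/2744, f(-3/14) = 12503/2744.
Sum = Δs · [f(-39/14) + f(-33/14) + f(-27/14) + ...].
Sum ≈ 27.8189.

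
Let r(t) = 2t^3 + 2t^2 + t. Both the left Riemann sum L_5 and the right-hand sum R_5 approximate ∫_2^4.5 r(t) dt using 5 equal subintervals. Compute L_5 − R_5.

L_5 = 212.5.
R_5 = 313.125.
L_5 − R_5 = -100.625.

-100.625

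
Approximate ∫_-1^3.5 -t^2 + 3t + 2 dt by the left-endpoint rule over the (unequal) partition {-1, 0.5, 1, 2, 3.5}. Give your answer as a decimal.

8.625

Subinterval widths: 1.5, 0.5, 1, 1.5.
Left endpoints: -1, 0.5, 1, 2.
f(-1) = -2, f(0.5) = 3.25, f(1) = 4, f(2) = 4.
Sum = Σ Δt_i · f(t_i).
Sum = 8.625.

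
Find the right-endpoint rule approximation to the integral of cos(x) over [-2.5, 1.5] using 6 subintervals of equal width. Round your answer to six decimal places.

1.827042

Δx = (1.5 − (-2.5))/6 = 2/3.
Right endpoints: -11/6, -7/6, -0.5, 1/6, 5/6, 1.5.
f(-11/6) ≈ -0.259531, f(-7/6) ≈ 0.393219, f(-0.5) ≈ 0.877583, f(1/6) ≈ 0.986143, f(5/6) ≈ 0.672412, f(1.5) ≈ 0.070737.
Sum = Δx · [f(-11/6) + f(-7/6) + f(-0.5) + ...].
Sum ≈ 1.827042.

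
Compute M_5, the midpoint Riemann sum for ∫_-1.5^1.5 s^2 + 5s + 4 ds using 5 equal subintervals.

14.16

Δs = (1.5 − (-1.5))/5 = 0.6.
Midpoints: -1.2, -0.6, 0, 0.6, 1.2.
f(-1.2) = -0.56, f(-0.6) = 1.36, f(0) = 4, f(0.6) = 7.36, f(1.2) = 11.44.
Sum = Δs · [f(-1.2) + f(-0.6) + f(0) + f(0.6) + f(1.2)].
Sum = 14.16.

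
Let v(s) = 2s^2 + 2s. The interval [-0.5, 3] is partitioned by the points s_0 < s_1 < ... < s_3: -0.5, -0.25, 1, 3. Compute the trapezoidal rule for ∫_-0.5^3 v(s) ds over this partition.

Subinterval widths: 0.25, 1.25, 2.
v(-0.5) = -0.5, v(-0.25) = -0.375, v(1) = 4, v(3) = 24.
On each subinterval the trapezoid contributes (Δs_i/2)·[v(s_{i-1}) + v(s_i)].
Sum = 30.15625.

30.15625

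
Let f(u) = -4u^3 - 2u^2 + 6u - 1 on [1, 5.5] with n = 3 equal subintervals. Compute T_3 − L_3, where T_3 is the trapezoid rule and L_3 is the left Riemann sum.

T_3 = -1010.25.
L_3 = -490.5.
T_3 − L_3 = -519.75.

-519.75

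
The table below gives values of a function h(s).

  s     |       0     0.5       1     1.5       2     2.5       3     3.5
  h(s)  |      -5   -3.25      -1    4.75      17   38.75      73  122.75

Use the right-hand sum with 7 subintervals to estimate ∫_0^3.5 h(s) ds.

Δs = 0.5.
Sum = 0.5·[(-3.25) + (-1) + 4.75 + 17 + 38.75 + 73 + 122.75] = 126.

126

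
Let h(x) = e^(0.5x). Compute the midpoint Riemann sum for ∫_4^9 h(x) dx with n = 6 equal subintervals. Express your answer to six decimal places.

164.066747

Δx = (9 − 4)/6 = 5/6.
Midpoints: 53/12, 5.25, 73/12, 83/12, 7.75, 103/12.
h(53/12) ≈ 9.100536, h(5.25) ≈ 13.804574, h(73/12) ≈ 20.940114, h(83/12) ≈ 31.763992, h(7.75) ≈ 48.182698, h(103/12) ≈ 73.088181.
Sum = Δx · [h(53/12) + h(5.25) + h(73/12) + ...].
Sum ≈ 164.066747.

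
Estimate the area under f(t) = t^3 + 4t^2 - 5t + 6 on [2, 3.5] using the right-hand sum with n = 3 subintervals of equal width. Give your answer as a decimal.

84.25

Δt = (3.5 − 2)/3 = 0.5.
Right endpoints: 2.5, 3, 3.5.
f(2.5) = 34.125, f(3) = 54, f(3.5) = 80.375.
Sum = Δt · [f(2.5) + f(3) + f(3.5)].
Sum = 84.25.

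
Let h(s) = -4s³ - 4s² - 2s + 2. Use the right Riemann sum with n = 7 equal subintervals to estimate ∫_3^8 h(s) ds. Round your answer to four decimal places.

-5511.4286

Δs = (8 − 3)/7 = 5/7.
Right endpoints: 26/7, 31/7, 36/7, 41/7, 46/7, 51/7, 8.
h(26/7) = -91094/343, h(31/7) = -148424/343, h(36/7) = -225754/343, h(41/7) = -326084/343, h(46/7) = -452414/343, h(51/7) = -607744/343, h(8) = -2318.
Sum = Δs · [h(26/7) + h(31/7) + h(36/7) + ...].
Sum ≈ -5511.4286.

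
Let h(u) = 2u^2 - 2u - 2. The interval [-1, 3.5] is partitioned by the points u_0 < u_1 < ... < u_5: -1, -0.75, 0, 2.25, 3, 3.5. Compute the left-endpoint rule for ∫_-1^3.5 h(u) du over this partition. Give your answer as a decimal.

Subinterval widths: 0.25, 0.75, 2.25, 0.75, 0.5.
Left endpoints: -1, -0.75, 0, 2.25, 3.
h(-1) = 2, h(-0.75) = 0.625, h(0) = -2, h(2.25) = 3.625, h(3) = 10.
Sum = Σ Δu_i · h(u_i).
Sum = 4.1875.

4.1875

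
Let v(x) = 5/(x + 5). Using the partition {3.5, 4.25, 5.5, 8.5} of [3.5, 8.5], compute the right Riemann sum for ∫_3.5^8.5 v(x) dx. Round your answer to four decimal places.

2.1118

Subinterval widths: 0.75, 1.25, 3.
Right endpoints: 4.25, 5.5, 8.5.
v(4.25) = 20/37, v(5.5) = 10/21, v(8.5) = 10/27.
Sum = Σ Δx_i · v(x_i).
Sum ≈ 2.1118.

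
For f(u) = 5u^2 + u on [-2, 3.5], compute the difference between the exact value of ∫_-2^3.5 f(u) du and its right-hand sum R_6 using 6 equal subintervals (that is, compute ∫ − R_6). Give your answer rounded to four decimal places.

Exact integral: ∫_-2^3.5 f(u) du ≈ 88.916667.
R_6 ≈ 114.195023.
Error ≈ 88.916667 − 114.195023 ≈ -25.2784.

-25.2784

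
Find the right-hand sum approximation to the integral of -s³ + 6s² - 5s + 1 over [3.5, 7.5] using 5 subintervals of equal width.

-159.98

Δs = (7.5 − 3.5)/5 = 0.8.
Right endpoints: 4.3, 5.1, 5.9, 6.7, 7.5.
f(4.3) = 10.933, f(5.1) = -1.091, f(5.9) = -25.019, f(6.7) = -63.923, f(7.5) = -120.875.
Sum = Δs · [f(4.3) + f(5.1) + f(5.9) + f(6.7) + f(7.5)].
Sum = -159.98.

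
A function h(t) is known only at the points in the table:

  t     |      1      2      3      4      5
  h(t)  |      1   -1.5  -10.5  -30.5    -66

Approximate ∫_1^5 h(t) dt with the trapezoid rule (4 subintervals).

-75

Δt = 1.
T_4 = (1/2)·[1 + 2·(-1.5) + 2·(-10.5) + 2·(-30.5) + (-66)] = -75.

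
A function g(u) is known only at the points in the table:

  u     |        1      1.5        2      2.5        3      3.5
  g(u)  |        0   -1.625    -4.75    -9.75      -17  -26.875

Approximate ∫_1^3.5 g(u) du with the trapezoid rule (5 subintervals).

-23.28125

Δu = 0.5.
T_5 = (0.5/2)·[0 + 2·(-1.625) + 2·(-4.75) + 2·(-9.75) + 2·(-17) + (-26.875)] = -23.28125.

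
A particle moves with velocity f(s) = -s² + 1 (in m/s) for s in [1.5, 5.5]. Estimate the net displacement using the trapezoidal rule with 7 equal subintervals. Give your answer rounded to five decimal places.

-50.55102

Δs = (5.5 − 1.5)/7 = 4/7.
f(1.5) = -1.25, f(29/14) = -645/196, f(37/14) = -1173/196, f(45/14) = -1829/196, f(53/14) = -2613/196, f(61/14) = -3525/196, f(69/14) = -4565/196, f(5.5) = -29.25.
T_7 = (Δs/2)·[f(s_0) + 2f(s_1) + ... + 2f(s_{6}) + f(s_7)].
Sum ≈ -50.55102.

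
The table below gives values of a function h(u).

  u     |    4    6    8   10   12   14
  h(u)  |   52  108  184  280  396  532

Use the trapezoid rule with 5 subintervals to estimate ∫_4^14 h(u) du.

Δu = 2.
T_5 = (2/2)·[52 + 2·108 + 2·184 + 2·280 + 2·396 + 532] = 2520.

2520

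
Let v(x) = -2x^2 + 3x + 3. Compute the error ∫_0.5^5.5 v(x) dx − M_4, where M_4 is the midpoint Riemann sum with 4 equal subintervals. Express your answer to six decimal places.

-1.302083

Exact integral: ∫_0.5^5.5 v(x) dx ≈ -50.83333333.
M_4 = -49.53125.
Error ≈ -50.83333333 − (-49.53125) ≈ -1.302083.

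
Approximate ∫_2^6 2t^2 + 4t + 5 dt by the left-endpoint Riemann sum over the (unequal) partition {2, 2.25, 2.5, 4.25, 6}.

161.125

Subinterval widths: 0.25, 0.25, 1.75, 1.75.
Left endpoints: 2, 2.25, 2.5, 4.25.
f(2) = 21, f(2.25) = 24.125, f(2.5) = 27.5, f(4.25) = 58.125.
Sum = Σ Δt_i · f(t_i).
Sum = 161.125.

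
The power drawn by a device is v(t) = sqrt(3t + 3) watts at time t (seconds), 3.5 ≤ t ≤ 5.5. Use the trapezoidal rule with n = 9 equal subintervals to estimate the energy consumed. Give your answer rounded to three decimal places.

Δt = (5.5 − 3.5)/9 = 2/9.
v(3.5) ≈ 3.674, v(67/18) ≈ 3.764, v(71/18) ≈ 3.851, v(25/6) ≈ 3.937, v(79/18) ≈ 4.021, v(83/18) ≈ 4.103, v(29/6) ≈ 4.183, v(91/18) ≈ 4.262, v(95/18) ≈ 4.340, v(5.5) ≈ 4.416.
T_9 = (Δt/2)·[v(t_0) + 2v(t_1) + ... + 2v(t_{8}) + v(t_9)].
Sum ≈ 8.112.

8.112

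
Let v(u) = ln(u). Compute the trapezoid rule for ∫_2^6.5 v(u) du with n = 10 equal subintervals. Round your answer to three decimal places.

6.275

Δu = (6.5 − 2)/10 = 0.45.
v(2) ≈ 0.693, v(2.45) ≈ 0.896, v(2.9) ≈ 1.065, v(3.35) ≈ 1.209, v(3.8) ≈ 1.335, v(4.25) ≈ 1.447, v(4.7) ≈ 1.548, v(5.15) ≈ 1.639, v(5.6) ≈ 1.723, v(6.05) ≈ 1.800, v(6.5) ≈ 1.872.
T_10 = (Δu/2)·[v(u_0) + 2v(u_1) + ... + 2v(u_{9}) + v(u_10)].
Sum ≈ 6.275.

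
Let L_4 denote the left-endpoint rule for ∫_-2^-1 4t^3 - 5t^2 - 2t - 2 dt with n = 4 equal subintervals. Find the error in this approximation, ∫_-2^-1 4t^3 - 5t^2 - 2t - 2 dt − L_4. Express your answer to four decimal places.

5.3646

Exact integral: ∫_-2^-1 f(t) dt ≈ -25.666667.
L_4 = -31.03125.
Error ≈ -25.666667 − (-31.03125) ≈ 5.3646.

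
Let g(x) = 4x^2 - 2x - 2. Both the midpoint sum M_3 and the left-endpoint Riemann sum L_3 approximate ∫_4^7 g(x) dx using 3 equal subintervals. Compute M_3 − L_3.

M_3 = 332.
L_3 = 272.
M_3 − L_3 = 60.

60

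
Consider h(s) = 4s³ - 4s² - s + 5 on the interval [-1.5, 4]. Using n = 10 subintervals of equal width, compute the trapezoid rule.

184.779375

Δs = (4 − (-1.5))/10 = 0.55.
h(-1.5) = -16, h(-0.95) = -1.0895, h(-0.4) = 4.504, h(0.15) = 4.7735, h(0.7) = 3.712, h(1.25) = 5.3125, h(1.8) = 13.568, h(2.35) = 32.4715, h(2.9) = 66.016, h(3.45) = 118.1945, h(4) = 193.
T_10 = (Δs/2)·[h(s_0) + 2h(s_1) + ... + 2h(s_{9}) + h(s_10)].
Sum = 184.779375.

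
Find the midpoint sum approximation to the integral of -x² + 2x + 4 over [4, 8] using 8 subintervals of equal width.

Δx = (8 − 4)/8 = 0.5.
Midpoints: 4.25, 4.75, 5.25, 5.75, 6.25, 6.75, 7.25, 7.75.
f(4.25) = -5.5625, f(4.75) = -9.0625, f(5.25) = -13.0625, f(5.75) = -17.5625, f(6.25) = -22.5625, f(6.75) = -28.0625, f(7.25) = -34.0625, f(7.75) = -40.5625.
Sum = Δx · [f(4.25) + f(4.75) + f(5.25) + ...].
Sum = -85.25.

-85.25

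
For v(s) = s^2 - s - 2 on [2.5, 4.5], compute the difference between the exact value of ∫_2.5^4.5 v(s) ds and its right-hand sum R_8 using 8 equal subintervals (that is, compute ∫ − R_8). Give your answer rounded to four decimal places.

Exact integral: ∫_2.5^4.5 v(s) ds ≈ 14.166667.
R_8 = 15.6875.
Error ≈ 14.166667 − 15.6875 ≈ -1.5208.

-1.5208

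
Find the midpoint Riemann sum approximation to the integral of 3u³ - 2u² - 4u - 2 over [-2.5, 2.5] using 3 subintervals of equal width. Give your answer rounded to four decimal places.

Δu = (2.5 − (-2.5))/3 = 5/3.
Midpoints: -5/3, 0, 5/3.
f(-5/3) = -133/9, f(0) = -2, f(5/3) = -1/3.
Sum = Δu · [f(-5/3) + f(0) + f(5/3)].
Sum ≈ -28.5185.

-28.5185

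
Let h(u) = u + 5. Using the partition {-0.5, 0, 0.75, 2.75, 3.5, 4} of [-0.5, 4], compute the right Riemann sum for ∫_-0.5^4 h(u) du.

33.1875

Subinterval widths: 0.5, 0.75, 2, 0.75, 0.5.
Right endpoints: 0, 0.75, 2.75, 3.5, 4.
h(0) = 5, h(0.75) = 5.75, h(2.75) = 7.75, h(3.5) = 8.5, h(4) = 9.
Sum = Σ Δu_i · h(u_i).
Sum = 33.1875.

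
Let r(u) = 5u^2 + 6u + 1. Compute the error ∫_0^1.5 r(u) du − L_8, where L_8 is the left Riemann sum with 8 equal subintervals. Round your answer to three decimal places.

1.854

Exact integral: ∫_0^1.5 r(u) du = 13.875.
L_8 ≈ 12.02051.
Error ≈ 13.875 − 12.02051 ≈ 1.854.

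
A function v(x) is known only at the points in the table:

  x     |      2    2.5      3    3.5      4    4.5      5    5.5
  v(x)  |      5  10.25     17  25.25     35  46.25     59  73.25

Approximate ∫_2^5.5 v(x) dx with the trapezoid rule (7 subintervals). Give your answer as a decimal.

Δx = 0.5.
T_7 = (0.5/2)·[5 + 2·10.25 + 2·17 + 2·25.25 + 2·35 + 2·46.25 + 2·59 + 73.25] = 115.9375.

115.9375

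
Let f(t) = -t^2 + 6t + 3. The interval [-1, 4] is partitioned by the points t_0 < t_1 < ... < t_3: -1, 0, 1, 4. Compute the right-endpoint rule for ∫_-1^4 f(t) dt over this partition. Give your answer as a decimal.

Subinterval widths: 1, 1, 3.
Right endpoints: 0, 1, 4.
f(0) = 3, f(1) = 8, f(4) = 11.
Sum = Σ Δt_i · f(t_i).
Sum = 44.

44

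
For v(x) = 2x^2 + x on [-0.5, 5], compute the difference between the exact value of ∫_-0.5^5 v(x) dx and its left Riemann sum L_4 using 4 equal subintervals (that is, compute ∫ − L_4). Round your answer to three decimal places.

34.346

Exact integral: ∫_-0.5^5 v(x) dx ≈ 95.79167.
L_4 = 61.4453125.
Error ≈ 95.79167 − 61.4453125 ≈ 34.346.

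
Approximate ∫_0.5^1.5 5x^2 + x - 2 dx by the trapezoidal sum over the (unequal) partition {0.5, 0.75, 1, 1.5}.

4.546875

Subinterval widths: 0.25, 0.25, 0.5.
f(0.5) = -0.25, f(0.75) = 1.5625, f(1) = 4, f(1.5) = 10.75.
On each subinterval the trapezoid contributes (Δx_i/2)·[f(x_{i-1}) + f(x_i)].
Sum = 4.546875.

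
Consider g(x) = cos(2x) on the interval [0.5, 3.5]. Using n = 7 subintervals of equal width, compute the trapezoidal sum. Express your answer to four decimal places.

Δx = (3.5 − 0.5)/7 = 3/7.
g(0.5) ≈ 0.5403, g(13/14) ≈ -0.2824, g(19/14) ≈ -0.9101, g(25/14) ≈ -0.9090, g(31/14) ≈ -0.2800, g(37/14) ≈ 0.5424, g(43/14) ≈ 0.9902, g(3.5) ≈ 0.7539.
T_7 = (Δx/2)·[g(x_0) + 2g(x_1) + ... + 2g(x_{6}) + g(x_7)].
Sum ≈ -0.0865.

-0.0865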